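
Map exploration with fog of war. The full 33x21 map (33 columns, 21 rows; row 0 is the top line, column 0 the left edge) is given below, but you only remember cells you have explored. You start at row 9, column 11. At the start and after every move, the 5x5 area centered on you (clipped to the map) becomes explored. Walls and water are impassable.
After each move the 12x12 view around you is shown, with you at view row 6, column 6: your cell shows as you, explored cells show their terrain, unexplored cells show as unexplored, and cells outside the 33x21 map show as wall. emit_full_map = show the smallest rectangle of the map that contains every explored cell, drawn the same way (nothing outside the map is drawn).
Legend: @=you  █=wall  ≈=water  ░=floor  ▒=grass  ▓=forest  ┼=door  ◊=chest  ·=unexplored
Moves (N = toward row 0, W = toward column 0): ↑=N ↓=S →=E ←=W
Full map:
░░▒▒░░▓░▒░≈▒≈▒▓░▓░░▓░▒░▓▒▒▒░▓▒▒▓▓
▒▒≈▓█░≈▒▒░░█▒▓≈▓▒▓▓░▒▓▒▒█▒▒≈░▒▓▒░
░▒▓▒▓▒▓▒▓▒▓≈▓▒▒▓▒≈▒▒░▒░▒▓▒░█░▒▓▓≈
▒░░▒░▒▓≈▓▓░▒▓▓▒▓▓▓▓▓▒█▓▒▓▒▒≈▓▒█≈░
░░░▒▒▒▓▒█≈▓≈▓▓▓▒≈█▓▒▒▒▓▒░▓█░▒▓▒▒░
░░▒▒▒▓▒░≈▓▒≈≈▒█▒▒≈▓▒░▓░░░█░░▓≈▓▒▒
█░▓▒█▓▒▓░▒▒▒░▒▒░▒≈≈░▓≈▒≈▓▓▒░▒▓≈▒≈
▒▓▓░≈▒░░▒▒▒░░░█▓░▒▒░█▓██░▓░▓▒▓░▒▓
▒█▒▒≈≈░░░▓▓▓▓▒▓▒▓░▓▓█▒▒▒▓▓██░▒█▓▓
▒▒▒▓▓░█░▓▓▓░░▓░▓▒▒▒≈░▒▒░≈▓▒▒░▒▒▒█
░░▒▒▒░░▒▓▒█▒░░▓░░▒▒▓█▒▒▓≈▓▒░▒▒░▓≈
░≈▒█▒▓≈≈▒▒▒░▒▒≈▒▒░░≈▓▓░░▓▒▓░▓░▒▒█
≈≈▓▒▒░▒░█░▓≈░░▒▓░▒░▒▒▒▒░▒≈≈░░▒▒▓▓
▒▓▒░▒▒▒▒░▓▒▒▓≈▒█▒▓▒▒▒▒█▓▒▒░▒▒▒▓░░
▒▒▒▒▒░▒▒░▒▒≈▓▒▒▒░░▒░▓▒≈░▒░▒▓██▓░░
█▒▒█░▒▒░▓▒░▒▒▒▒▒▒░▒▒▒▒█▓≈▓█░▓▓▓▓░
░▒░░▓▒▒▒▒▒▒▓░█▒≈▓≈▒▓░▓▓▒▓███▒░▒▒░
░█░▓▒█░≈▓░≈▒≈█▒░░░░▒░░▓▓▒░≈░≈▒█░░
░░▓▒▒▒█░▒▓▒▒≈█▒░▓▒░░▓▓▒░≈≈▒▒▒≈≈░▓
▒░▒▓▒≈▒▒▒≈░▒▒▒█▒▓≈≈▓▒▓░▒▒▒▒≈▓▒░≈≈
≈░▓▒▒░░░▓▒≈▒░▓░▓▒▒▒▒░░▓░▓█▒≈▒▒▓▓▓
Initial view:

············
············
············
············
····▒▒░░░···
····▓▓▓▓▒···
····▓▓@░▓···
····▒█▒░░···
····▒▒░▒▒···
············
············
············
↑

············
············
············
············
····▒▒▒░▒···
····▒▒░░░···
····▓▓@▓▒···
····▓▓░░▓···
····▒█▒░░···
····▒▒░▒▒···
············
············

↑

············
············
············
············
····▓▒≈≈▒···
····▒▒▒░▒···
····▒▒@░░···
····▓▓▓▓▒···
····▓▓░░▓···
····▒█▒░░···
····▒▒░▒▒···
············

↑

············
············
············
············
····≈▓≈▓▓···
····▓▒≈≈▒···
····▒▒@░▒···
····▒▒░░░···
····▓▓▓▓▒···
····▓▓░░▓···
····▒█▒░░···
····▒▒░▒▒···

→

············
············
············
············
···≈▓≈▓▓▓···
···▓▒≈≈▒█···
···▒▒▒@▒▒···
···▒▒░░░█···
···▓▓▓▓▒▓···
···▓▓░░▓····
···▒█▒░░····
···▒▒░▒▒····

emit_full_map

≈▓≈▓▓▓
▓▒≈≈▒█
▒▒▒@▒▒
▒▒░░░█
▓▓▓▓▒▓
▓▓░░▓·
▒█▒░░·
▒▒░▒▒·

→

············
············
············
············
··≈▓≈▓▓▓▒···
··▓▒≈≈▒█▒···
··▒▒▒░@▒░···
··▒▒░░░█▓···
··▓▓▓▓▒▓▒···
··▓▓░░▓·····
··▒█▒░░·····
··▒▒░▒▒·····

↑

████████████
············
············
············
····▒▓▓▒▓···
··≈▓≈▓▓▓▒···
··▓▒≈≈@█▒···
··▒▒▒░▒▒░···
··▒▒░░░█▓···
··▓▓▓▓▒▓▒···
··▓▓░░▓·····
··▒█▒░░·····

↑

████████████
████████████
············
············
····≈▓▒▒▓···
····▒▓▓▒▓···
··≈▓≈▓@▓▒···
··▓▒≈≈▒█▒···
··▒▒▒░▒▒░···
··▒▒░░░█▓···
··▓▓▓▓▒▓▒···
··▓▓░░▓·····

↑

████████████
████████████
████████████
············
····█▒▓≈▓···
····≈▓▒▒▓···
····▒▓@▒▓···
··≈▓≈▓▓▓▒···
··▓▒≈≈▒█▒···
··▒▒▒░▒▒░···
··▒▒░░░█▓···
··▓▓▓▓▒▓▒···

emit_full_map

··█▒▓≈▓
··≈▓▒▒▓
··▒▓@▒▓
≈▓≈▓▓▓▒
▓▒≈≈▒█▒
▒▒▒░▒▒░
▒▒░░░█▓
▓▓▓▓▒▓▒
▓▓░░▓··
▒█▒░░··
▒▒░▒▒··

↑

████████████
████████████
████████████
████████████
····▒≈▒▓░···
····█▒▓≈▓···
····≈▓@▒▓···
····▒▓▓▒▓···
··≈▓≈▓▓▓▒···
··▓▒≈≈▒█▒···
··▒▒▒░▒▒░···
··▒▒░░░█▓···

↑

████████████
████████████
████████████
████████████
████████████
····▒≈▒▓░···
····█▒@≈▓···
····≈▓▒▒▓···
····▒▓▓▒▓···
··≈▓≈▓▓▓▒···
··▓▒≈≈▒█▒···
··▒▒▒░▒▒░···

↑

████████████
████████████
████████████
████████████
████████████
████████████
····▒≈@▓░···
····█▒▓≈▓···
····≈▓▒▒▓···
····▒▓▓▒▓···
··≈▓≈▓▓▓▒···
··▓▒≈≈▒█▒···

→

████████████
████████████
████████████
████████████
████████████
████████████
···▒≈▒@░▓···
···█▒▓≈▓▒···
···≈▓▒▒▓▒···
···▒▓▓▒▓····
·≈▓≈▓▓▓▒····
·▓▒≈≈▒█▒····

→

████████████
████████████
████████████
████████████
████████████
████████████
··▒≈▒▓@▓░···
··█▒▓≈▓▒▓···
··≈▓▒▒▓▒≈···
··▒▓▓▒▓·····
≈▓≈▓▓▓▒·····
▓▒≈≈▒█▒·····

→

████████████
████████████
████████████
████████████
████████████
████████████
·▒≈▒▓░@░░···
·█▒▓≈▓▒▓▓···
·≈▓▒▒▓▒≈▒···
·▒▓▓▒▓······
▓≈▓▓▓▒······
▒≈≈▒█▒······

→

████████████
████████████
████████████
████████████
████████████
████████████
▒≈▒▓░▓@░▓···
█▒▓≈▓▒▓▓░···
≈▓▒▒▓▒≈▒▒···
▒▓▓▒▓·······
≈▓▓▓▒·······
≈≈▒█▒·······

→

████████████
████████████
████████████
████████████
████████████
████████████
≈▒▓░▓░@▓░···
▒▓≈▓▒▓▓░▒···
▓▒▒▓▒≈▒▒░···
▓▓▒▓········
▓▓▓▒········
≈▒█▒········

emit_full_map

··▒≈▒▓░▓░@▓░
··█▒▓≈▓▒▓▓░▒
··≈▓▒▒▓▒≈▒▒░
··▒▓▓▒▓·····
≈▓≈▓▓▓▒·····
▓▒≈≈▒█▒·····
▒▒▒░▒▒░·····
▒▒░░░█▓·····
▓▓▓▓▒▓▒·····
▓▓░░▓·······
▒█▒░░·······
▒▒░▒▒·······

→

████████████
████████████
████████████
████████████
████████████
████████████
▒▓░▓░░@░▒···
▓≈▓▒▓▓░▒▓···
▒▒▓▒≈▒▒░▒···
▓▒▓·········
▓▓▒·········
▒█▒·········

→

████████████
████████████
████████████
████████████
████████████
████████████
▓░▓░░▓@▒░···
≈▓▒▓▓░▒▓▒···
▒▓▒≈▒▒░▒░···
▒▓··········
▓▒··········
█▒··········

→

████████████
████████████
████████████
████████████
████████████
████████████
░▓░░▓░@░▓···
▓▒▓▓░▒▓▒▒···
▓▒≈▒▒░▒░▒···
▓···········
▒···········
▒···········

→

████████████
████████████
████████████
████████████
████████████
████████████
▓░░▓░▒@▓▒···
▒▓▓░▒▓▒▒█···
▒≈▒▒░▒░▒▓···
············
············
············

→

████████████
████████████
████████████
████████████
████████████
████████████
░░▓░▒░@▒▒···
▓▓░▒▓▒▒█▒···
≈▒▒░▒░▒▓▒···
············
············
············

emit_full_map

··▒≈▒▓░▓░░▓░▒░@▒▒
··█▒▓≈▓▒▓▓░▒▓▒▒█▒
··≈▓▒▒▓▒≈▒▒░▒░▒▓▒
··▒▓▓▒▓··········
≈▓≈▓▓▓▒··········
▓▒≈≈▒█▒··········
▒▒▒░▒▒░··········
▒▒░░░█▓··········
▓▓▓▓▒▓▒··········
▓▓░░▓············
▒█▒░░············
▒▒░▒▒············


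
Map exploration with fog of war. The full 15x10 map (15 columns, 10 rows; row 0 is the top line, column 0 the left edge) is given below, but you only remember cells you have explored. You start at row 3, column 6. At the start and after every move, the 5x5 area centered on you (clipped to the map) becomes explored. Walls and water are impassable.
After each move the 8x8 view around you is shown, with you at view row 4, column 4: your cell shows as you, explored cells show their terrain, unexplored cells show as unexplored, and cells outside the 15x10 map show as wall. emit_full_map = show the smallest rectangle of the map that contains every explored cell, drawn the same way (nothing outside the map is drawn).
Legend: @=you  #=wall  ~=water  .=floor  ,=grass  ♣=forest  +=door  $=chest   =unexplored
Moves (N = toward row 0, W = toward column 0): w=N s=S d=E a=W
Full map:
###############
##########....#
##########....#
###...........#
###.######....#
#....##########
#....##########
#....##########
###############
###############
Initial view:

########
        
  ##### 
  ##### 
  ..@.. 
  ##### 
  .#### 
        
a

########
        
  ######
  ######
  ..@...
  .#####
  ..####
        

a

########
        
  ######
  ######
  #.@...
  #.####
  ...###
        

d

########
        
 #######
 #######
 #..@...
 #.#####
 ...####
        

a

########
        
  ######
  ######
  #.@...
  #.####
  ...###
        

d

########
        
 #######
 #######
 #..@...
 #.#####
 ...####
        

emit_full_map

#######
#######
#..@...
#.#####
...####


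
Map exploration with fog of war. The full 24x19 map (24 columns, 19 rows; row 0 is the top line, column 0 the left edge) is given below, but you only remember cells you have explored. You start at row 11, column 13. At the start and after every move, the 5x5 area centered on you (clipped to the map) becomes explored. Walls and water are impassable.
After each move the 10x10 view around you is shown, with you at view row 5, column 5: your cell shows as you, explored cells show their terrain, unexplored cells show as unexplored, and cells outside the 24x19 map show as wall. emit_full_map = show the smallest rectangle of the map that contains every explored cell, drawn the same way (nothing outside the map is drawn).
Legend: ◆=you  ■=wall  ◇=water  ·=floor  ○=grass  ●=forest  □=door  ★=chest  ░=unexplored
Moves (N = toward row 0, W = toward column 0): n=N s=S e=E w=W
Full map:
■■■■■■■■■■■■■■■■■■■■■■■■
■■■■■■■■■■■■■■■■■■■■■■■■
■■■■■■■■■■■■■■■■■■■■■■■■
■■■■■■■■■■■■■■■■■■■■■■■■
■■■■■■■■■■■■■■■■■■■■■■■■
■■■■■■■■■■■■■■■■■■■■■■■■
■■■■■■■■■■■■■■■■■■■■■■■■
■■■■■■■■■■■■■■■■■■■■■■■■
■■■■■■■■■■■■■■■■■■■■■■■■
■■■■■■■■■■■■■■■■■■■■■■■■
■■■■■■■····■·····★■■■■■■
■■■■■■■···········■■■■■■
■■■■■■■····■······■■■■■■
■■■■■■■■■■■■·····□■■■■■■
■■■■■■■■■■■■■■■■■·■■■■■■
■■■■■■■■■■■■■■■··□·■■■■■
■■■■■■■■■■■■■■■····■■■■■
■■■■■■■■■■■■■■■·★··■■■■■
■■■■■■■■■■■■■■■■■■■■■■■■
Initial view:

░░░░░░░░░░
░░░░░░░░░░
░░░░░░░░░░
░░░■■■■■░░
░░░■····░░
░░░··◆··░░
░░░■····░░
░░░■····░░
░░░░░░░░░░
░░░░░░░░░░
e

░░░░░░░░░░
░░░░░░░░░░
░░░░░░░░░░
░░■■■■■■░░
░░■·····░░
░░···◆··░░
░░■·····░░
░░■·····░░
░░░░░░░░░░
░░░░░░░░░░

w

░░░░░░░░░░
░░░░░░░░░░
░░░░░░░░░░
░░░■■■■■■░
░░░■·····░
░░░··◆···░
░░░■·····░
░░░■·····░
░░░░░░░░░░
░░░░░░░░░░

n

░░░░░░░░░░
░░░░░░░░░░
░░░░░░░░░░
░░░■■■■■░░
░░░■■■■■■░
░░░■·◆···░
░░░······░
░░░■·····░
░░░■·····░
░░░░░░░░░░

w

░░░░░░░░░░
░░░░░░░░░░
░░░░░░░░░░
░░░■■■■■■░
░░░■■■■■■■
░░░·■◆····
░░░·······
░░░·■·····
░░░░■·····
░░░░░░░░░░

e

░░░░░░░░░░
░░░░░░░░░░
░░░░░░░░░░
░░■■■■■■░░
░░■■■■■■■░
░░·■·◆···░
░░·······░
░░·■·····░
░░░■·····░
░░░░░░░░░░

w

░░░░░░░░░░
░░░░░░░░░░
░░░░░░░░░░
░░░■■■■■■░
░░░■■■■■■■
░░░·■◆····
░░░·······
░░░·■·····
░░░░■·····
░░░░░░░░░░

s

░░░░░░░░░░
░░░░░░░░░░
░░░■■■■■■░
░░░■■■■■■■
░░░·■·····
░░░··◆····
░░░·■·····
░░░■■·····
░░░░░░░░░░
░░░░░░░░░░

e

░░░░░░░░░░
░░░░░░░░░░
░░■■■■■■░░
░░■■■■■■■░
░░·■·····░
░░···◆···░
░░·■·····░
░░■■·····░
░░░░░░░░░░
░░░░░░░░░░

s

░░░░░░░░░░
░░■■■■■■░░
░░■■■■■■■░
░░·■·····░
░░·······░
░░·■·◆···░
░░■■·····░
░░░■■■■■░░
░░░░░░░░░░
░░░░░░░░░░

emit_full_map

■■■■■■░
■■■■■■■
·■·····
·······
·■·◆···
■■·····
░■■■■■░

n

░░░░░░░░░░
░░░░░░░░░░
░░■■■■■■░░
░░■■■■■■■░
░░·■·····░
░░···◆···░
░░·■·····░
░░■■·····░
░░░■■■■■░░
░░░░░░░░░░

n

░░░░░░░░░░
░░░░░░░░░░
░░░░░░░░░░
░░■■■■■■░░
░░■■■■■■■░
░░·■·◆···░
░░·······░
░░·■·····░
░░■■·····░
░░░■■■■■░░

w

░░░░░░░░░░
░░░░░░░░░░
░░░░░░░░░░
░░░■■■■■■░
░░░■■■■■■■
░░░·■◆····
░░░·······
░░░·■·····
░░░■■·····
░░░░■■■■■░

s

░░░░░░░░░░
░░░░░░░░░░
░░░■■■■■■░
░░░■■■■■■■
░░░·■·····
░░░··◆····
░░░·■·····
░░░■■·····
░░░░■■■■■░
░░░░░░░░░░

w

░░░░░░░░░░
░░░░░░░░░░
░░░░■■■■■■
░░░■■■■■■■
░░░··■····
░░░··◆····
░░░··■····
░░░■■■····
░░░░░■■■■■
░░░░░░░░░░

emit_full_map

░■■■■■■░
■■■■■■■■
··■·····
··◆·····
··■·····
■■■·····
░░■■■■■░

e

░░░░░░░░░░
░░░░░░░░░░
░░░■■■■■■░
░░■■■■■■■■
░░··■·····
░░···◆····
░░··■·····
░░■■■·····
░░░░■■■■■░
░░░░░░░░░░

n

░░░░░░░░░░
░░░░░░░░░░
░░░░░░░░░░
░░░■■■■■■░
░░■■■■■■■■
░░··■◆····
░░········
░░··■·····
░░■■■·····
░░░░■■■■■░

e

░░░░░░░░░░
░░░░░░░░░░
░░░░░░░░░░
░░■■■■■■░░
░■■■■■■■■░
░··■·◆···░
░········░
░··■·····░
░■■■·····░
░░░■■■■■░░

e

░░░░░░░░░░
░░░░░░░░░░
░░░░░░░░░░
░■■■■■■■░░
■■■■■■■■░░
··■··◆··░░
········░░
··■·····░░
■■■·····░░
░░■■■■■░░░

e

░░░░░░░░░░
░░░░░░░░░░
░░░░░░░░░░
■■■■■■■■░░
■■■■■■■■░░
·■···◆·★░░
········░░
·■······░░
■■·····░░░
░■■■■■░░░░

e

░░░░░░░░░░
░░░░░░░░░░
░░░░░░░░░░
■■■■■■■■░░
■■■■■■■■░░
■····◆★■░░
·······■░░
■······■░░
■·····░░░░
■■■■■░░░░░

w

░░░░░░░░░░
░░░░░░░░░░
░░░░░░░░░░
■■■■■■■■■░
■■■■■■■■■░
·■···◆·★■░
········■░
·■······■░
■■·····░░░
░■■■■■░░░░

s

░░░░░░░░░░
░░░░░░░░░░
■■■■■■■■■░
■■■■■■■■■░
·■·····★■░
·····◆··■░
·■······■░
■■·····□░░
░■■■■■░░░░
░░░░░░░░░░

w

░░░░░░░░░░
░░░░░░░░░░
░■■■■■■■■■
■■■■■■■■■■
··■·····★■
·····◆···■
··■······■
■■■·····□░
░░■■■■■░░░
░░░░░░░░░░

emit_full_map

░■■■■■■■■■
■■■■■■■■■■
··■·····★■
·····◆···■
··■······■
■■■·····□░
░░■■■■■░░░

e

░░░░░░░░░░
░░░░░░░░░░
■■■■■■■■■░
■■■■■■■■■░
·■·····★■░
·····◆··■░
·■······■░
■■·····□░░
░■■■■■░░░░
░░░░░░░░░░

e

░░░░░░░░░░
░░░░░░░░░░
■■■■■■■■░░
■■■■■■■■░░
■·····★■░░
·····◆·■░░
■······■░░
■·····□■░░
■■■■■░░░░░
░░░░░░░░░░

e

░░░░░░░░░░
░░░░░░░░░░
■■■■■■■░░░
■■■■■■■■░░
·····★■■░░
·····◆■■░░
······■■░░
·····□■■░░
■■■■░░░░░░
░░░░░░░░░░

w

░░░░░░░░░░
░░░░░░░░░░
■■■■■■■■░░
■■■■■■■■■░
■·····★■■░
·····◆·■■░
■······■■░
■·····□■■░
■■■■■░░░░░
░░░░░░░░░░

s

░░░░░░░░░░
■■■■■■■■░░
■■■■■■■■■░
■·····★■■░
·······■■░
■····◆·■■░
■·····□■■░
■■■■■■·■░░
░░░░░░░░░░
░░░░░░░░░░

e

░░░░░░░░░░
■■■■■■■░░░
■■■■■■■■░░
·····★■■░░
······■■░░
·····◆■■░░
·····□■■░░
■■■■■·■■░░
░░░░░░░░░░
░░░░░░░░░░

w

░░░░░░░░░░
■■■■■■■■░░
■■■■■■■■■░
■·····★■■░
·······■■░
■····◆·■■░
■·····□■■░
■■■■■■·■■░
░░░░░░░░░░
░░░░░░░░░░

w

░░░░░░░░░░
■■■■■■■■■░
■■■■■■■■■■
·■·····★■■
········■■
·■···◆··■■
■■·····□■■
░■■■■■■·■■
░░░░░░░░░░
░░░░░░░░░░

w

░░░░░░░░░░
░■■■■■■■■■
■■■■■■■■■■
··■·····★■
·········■
··■··◆···■
■■■·····□■
░░■■■■■■·■
░░░░░░░░░░
░░░░░░░░░░

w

░░░░░░░░░░
░░■■■■■■■■
░■■■■■■■■■
░··■·····★
░·········
░··■·◆····
░■■■·····□
░░░■■■■■■·
░░░░░░░░░░
░░░░░░░░░░

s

░░■■■■■■■■
░■■■■■■■■■
░··■·····★
░·········
░··■······
░■■■·◆···□
░░░■■■■■■·
░░░■■■■·░░
░░░░░░░░░░
░░░░░░░░░░

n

░░░░░░░░░░
░░■■■■■■■■
░■■■■■■■■■
░··■·····★
░·········
░··■·◆····
░■■■·····□
░░░■■■■■■·
░░░■■■■·░░
░░░░░░░░░░

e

░░░░░░░░░░
░■■■■■■■■■
■■■■■■■■■■
··■·····★■
·········■
··■··◆···■
■■■·····□■
░░■■■■■■·■
░░■■■■·░░░
░░░░░░░░░░

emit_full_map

░■■■■■■■■■░
■■■■■■■■■■■
··■·····★■■
·········■■
··■··◆···■■
■■■·····□■■
░░■■■■■■·■■
░░■■■■·░░░░


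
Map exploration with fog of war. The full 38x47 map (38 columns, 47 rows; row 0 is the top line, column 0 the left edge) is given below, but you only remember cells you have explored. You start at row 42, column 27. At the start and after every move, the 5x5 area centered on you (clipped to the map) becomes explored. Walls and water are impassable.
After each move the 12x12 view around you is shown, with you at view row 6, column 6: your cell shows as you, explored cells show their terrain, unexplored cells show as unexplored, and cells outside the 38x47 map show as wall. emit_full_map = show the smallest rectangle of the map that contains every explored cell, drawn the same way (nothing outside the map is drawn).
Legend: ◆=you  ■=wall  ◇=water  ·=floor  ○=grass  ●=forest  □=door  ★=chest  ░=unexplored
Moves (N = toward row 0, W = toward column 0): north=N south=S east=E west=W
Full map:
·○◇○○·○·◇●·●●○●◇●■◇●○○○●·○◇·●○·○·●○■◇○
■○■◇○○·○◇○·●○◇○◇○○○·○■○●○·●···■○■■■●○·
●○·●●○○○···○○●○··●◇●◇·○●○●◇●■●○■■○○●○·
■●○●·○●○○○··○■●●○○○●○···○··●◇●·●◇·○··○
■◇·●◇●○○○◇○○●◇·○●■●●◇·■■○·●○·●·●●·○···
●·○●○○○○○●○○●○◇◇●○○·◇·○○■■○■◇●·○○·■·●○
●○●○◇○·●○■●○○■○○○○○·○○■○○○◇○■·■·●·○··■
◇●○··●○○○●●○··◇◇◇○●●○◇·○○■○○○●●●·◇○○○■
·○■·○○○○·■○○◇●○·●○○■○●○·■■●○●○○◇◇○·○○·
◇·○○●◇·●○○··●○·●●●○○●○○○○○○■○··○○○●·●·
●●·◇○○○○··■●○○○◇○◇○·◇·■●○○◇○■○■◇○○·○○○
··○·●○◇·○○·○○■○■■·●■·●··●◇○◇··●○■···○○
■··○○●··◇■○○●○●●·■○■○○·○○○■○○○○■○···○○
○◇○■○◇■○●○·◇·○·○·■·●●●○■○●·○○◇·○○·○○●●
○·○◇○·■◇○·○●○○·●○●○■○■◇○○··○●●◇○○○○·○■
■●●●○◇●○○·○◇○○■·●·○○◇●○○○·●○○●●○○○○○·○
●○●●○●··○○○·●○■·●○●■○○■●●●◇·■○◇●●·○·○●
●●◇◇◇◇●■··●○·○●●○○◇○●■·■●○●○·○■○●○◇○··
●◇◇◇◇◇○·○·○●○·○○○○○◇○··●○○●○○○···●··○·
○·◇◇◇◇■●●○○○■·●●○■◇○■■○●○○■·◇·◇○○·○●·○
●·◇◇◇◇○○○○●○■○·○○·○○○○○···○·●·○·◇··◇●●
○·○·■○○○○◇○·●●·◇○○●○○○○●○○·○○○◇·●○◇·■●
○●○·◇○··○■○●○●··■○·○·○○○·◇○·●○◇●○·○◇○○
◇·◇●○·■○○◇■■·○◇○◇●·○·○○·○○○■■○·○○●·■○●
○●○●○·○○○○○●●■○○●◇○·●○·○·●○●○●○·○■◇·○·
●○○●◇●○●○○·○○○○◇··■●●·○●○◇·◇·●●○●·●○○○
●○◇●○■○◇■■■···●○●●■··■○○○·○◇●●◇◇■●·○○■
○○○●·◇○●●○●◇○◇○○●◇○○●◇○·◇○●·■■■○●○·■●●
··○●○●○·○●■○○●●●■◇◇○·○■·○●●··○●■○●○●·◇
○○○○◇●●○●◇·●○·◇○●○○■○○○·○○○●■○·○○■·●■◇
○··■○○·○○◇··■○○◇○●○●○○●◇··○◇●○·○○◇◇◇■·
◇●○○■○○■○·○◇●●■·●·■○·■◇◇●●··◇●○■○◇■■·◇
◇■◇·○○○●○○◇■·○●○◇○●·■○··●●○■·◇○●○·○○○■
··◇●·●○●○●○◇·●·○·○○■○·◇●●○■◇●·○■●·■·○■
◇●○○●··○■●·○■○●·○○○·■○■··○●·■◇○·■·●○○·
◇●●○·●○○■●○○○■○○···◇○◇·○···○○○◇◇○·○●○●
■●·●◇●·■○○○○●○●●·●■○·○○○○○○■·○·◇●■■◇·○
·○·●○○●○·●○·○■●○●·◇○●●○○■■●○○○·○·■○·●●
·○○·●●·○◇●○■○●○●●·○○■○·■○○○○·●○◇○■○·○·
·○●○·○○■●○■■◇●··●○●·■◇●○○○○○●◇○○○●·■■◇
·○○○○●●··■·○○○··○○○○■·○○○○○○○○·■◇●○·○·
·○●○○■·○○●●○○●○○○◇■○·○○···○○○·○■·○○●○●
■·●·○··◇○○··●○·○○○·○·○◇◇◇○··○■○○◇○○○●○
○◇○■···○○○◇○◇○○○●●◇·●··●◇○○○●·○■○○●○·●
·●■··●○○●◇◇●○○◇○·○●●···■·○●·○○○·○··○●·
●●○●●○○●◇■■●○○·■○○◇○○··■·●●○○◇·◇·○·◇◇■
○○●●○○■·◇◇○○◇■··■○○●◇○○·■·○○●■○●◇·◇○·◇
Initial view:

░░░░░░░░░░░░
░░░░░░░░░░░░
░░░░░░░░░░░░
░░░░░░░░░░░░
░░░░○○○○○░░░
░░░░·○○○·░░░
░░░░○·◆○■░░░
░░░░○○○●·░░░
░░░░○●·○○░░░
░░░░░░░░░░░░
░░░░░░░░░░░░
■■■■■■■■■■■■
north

░░░░░░░░░░░░
░░░░░░░░░░░░
░░░░░░░░░░░░
░░░░░░░░░░░░
░░░░○○○●◇░░░
░░░░○○○○○░░░
░░░░·○◆○·░░░
░░░░○··○■░░░
░░░░○○○●·░░░
░░░░○●·○○░░░
░░░░░░░░░░░░
░░░░░░░░░░░░

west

░░░░░░░░░░░░
░░░░░░░░░░░░
░░░░░░░░░░░░
░░░░░░░░░░░░
░░░░○○○○●◇░░
░░░░○○○○○○░░
░░░░··◆○○·░░
░░░░◇○··○■░░
░░░░◇○○○●·░░
░░░░░○●·○○░░
░░░░░░░░░░░░
░░░░░░░░░░░░

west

░░░░░░░░░░░░
░░░░░░░░░░░░
░░░░░░░░░░░░
░░░░░░░░░░░░
░░░░○○○○○●◇░
░░░░○○○○○○○░
░░░░··◆○○○·░
░░░░◇◇○··○■░
░░░░●◇○○○●·░
░░░░░░○●·○○░
░░░░░░░░░░░░
░░░░░░░░░░░░

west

░░░░░░░░░░░░
░░░░░░░░░░░░
░░░░░░░░░░░░
░░░░░░░░░░░░
░░░░●○○○○○●◇
░░░░○○○○○○○○
░░░░○·◆·○○○·
░░░░◇◇◇○··○■
░░░░·●◇○○○●·
░░░░░░░○●·○○
░░░░░░░░░░░░
░░░░░░░░░░░░

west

░░░░░░░░░░░░
░░░░░░░░░░░░
░░░░░░░░░░░░
░░░░░░░░░░░░
░░░░◇●○○○○○●
░░░░·○○○○○○○
░░░░○○◆··○○○
░░░░○◇◇◇○··○
░░░░··●◇○○○●
░░░░░░░░○●·○
░░░░░░░░░░░░
░░░░░░░░░░░░

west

░░░░░░░░░░░░
░░░░░░░░░░░░
░░░░░░░░░░░░
░░░░░░░░░░░░
░░░░■◇●○○○○○
░░░░■·○○○○○○
░░░░·○◆···○○
░░░░·○◇◇◇○··
░░░░●··●◇○○○
░░░░░░░░░○●·
░░░░░░░░░░░░
░░░░░░░░░░░░

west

░░░░░░░░░░░░
░░░░░░░░░░░░
░░░░░░░░░░░░
░░░░░░░░░░░░
░░░░·■◇●○○○○
░░░░○■·○○○○○
░░░░○·◆○···○
░░░░○·○◇◇◇○·
░░░░·●··●◇○○
░░░░░░░░░░○●
░░░░░░░░░░░░
░░░░░░░░░░░░

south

░░░░░░░░░░░░
░░░░░░░░░░░░
░░░░░░░░░░░░
░░░░·■◇●○○○○
░░░░○■·○○○○○
░░░░○·○○···○
░░░░○·◆◇◇◇○·
░░░░·●··●◇○○
░░░░●···■░○●
░░░░░░░░░░░░
░░░░░░░░░░░░
■■■■■■■■■■■■

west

░░░░░░░░░░░░
░░░░░░░░░░░░
░░░░░░░░░░░░
░░░░░·■◇●○○○
░░░░○○■·○○○○
░░░░■○·○○···
░░░░·○◆○◇◇◇○
░░░░◇·●··●◇○
░░░░●●···■░○
░░░░░░░░░░░░
░░░░░░░░░░░░
■■■■■■■■■■■■

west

░░░░░░░░░░░░
░░░░░░░░░░░░
░░░░░░░░░░░░
░░░░░░·■◇●○○
░░░░○○○■·○○○
░░░░◇■○·○○··
░░░░○·◆·○◇◇◇
░░░░●◇·●··●◇
░░░░○●●···■░
░░░░░░░░░░░░
░░░░░░░░░░░░
■■■■■■■■■■■■

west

░░░░░░░░░░░░
░░░░░░░░░░░░
░░░░░░░░░░░░
░░░░░░░·■◇●○
░░░░○○○○■·○○
░░░░○◇■○·○○·
░░░░○○◆○·○◇◇
░░░░●●◇·●··●
░░░░·○●●···■
░░░░░░░░░░░░
░░░░░░░░░░░░
■■■■■■■■■■■■

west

░░░░░░░░░░░░
░░░░░░░░░░░░
░░░░░░░░░░░░
░░░░░░░░·■◇●
░░░░·○○○○■·○
░░░░○○◇■○·○○
░░░░○○◆·○·○◇
░░░░○●●◇·●··
░░░░○·○●●···
░░░░░░░░░░░░
░░░░░░░░░░░░
■■■■■■■■■■■■

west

░░░░░░░░░░░░
░░░░░░░░░░░░
░░░░░░░░░░░░
░░░░░░░░░·■◇
░░░░··○○○○■·
░░░░○○○◇■○·○
░░░░·○◆○·○·○
░░░░○○●●◇·●·
░░░░◇○·○●●··
░░░░░░░░░░░░
░░░░░░░░░░░░
■■■■■■■■■■■■

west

░░░░░░░░░░░░
░░░░░░░░░░░░
░░░░░░░░░░░░
░░░░░░░░░░·■
░░░░○··○○○○■
░░░░●○○○◇■○·
░░░░○·◆○○·○·
░░░░○○○●●◇·●
░░░░○◇○·○●●·
░░░░░░░░░░░░
░░░░░░░░░░░░
■■■■■■■■■■■■

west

░░░░░░░░░░░░
░░░░░░░░░░░░
░░░░░░░░░░░░
░░░░░░░░░░░·
░░░░○○··○○○○
░░░░○●○○○◇■○
░░░░●○◆○○○·○
░░░░◇○○○●●◇·
░░░░○○◇○·○●●
░░░░░░░░░░░░
░░░░░░░░░░░░
■■■■■■■■■■■■

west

░░░░░░░░░░░░
░░░░░░░░░░░░
░░░░░░░░░░░░
░░░░░░░░░░░░
░░░░○○○··○○○
░░░░○○●○○○◇■
░░░░·●◆·○○○·
░░░░○◇○○○●●◇
░░░░●○○◇○·○●
░░░░░░░░░░░░
░░░░░░░░░░░░
■■■■■■■■■■■■

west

░░░░░░░░░░░░
░░░░░░░░░░░░
░░░░░░░░░░░░
░░░░░░░░░░░░
░░░░·○○○··○○
░░░░●○○●○○○◇
░░░░··◆○·○○○
░░░░◇○◇○○○●●
░░░░◇●○○◇○·○
░░░░░░░░░░░░
░░░░░░░░░░░░
■■■■■■■■■■■■

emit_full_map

░░░░░░░░░·■◇●○○○○○●◇
·○○○··○○○○■·○○○○○○○○
●○○●○○○◇■○·○○···○○○·
··◆○·○○○·○·○◇◇◇○··○■
◇○◇○○○●●◇·●··●◇○○○●·
◇●○○◇○·○●●···■░○●·○○

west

░░░░░░░░░░░░
░░░░░░░░░░░░
░░░░░░░░░░░░
░░░░░░░░░░░░
░░░░■·○○○··○
░░░░●●○○●○○○
░░░░○·◆●○·○○
░░░░○◇○◇○○○●
░░░░◇◇●○○◇○·
░░░░░░░░░░░░
░░░░░░░░░░░░
■■■■■■■■■■■■

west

░░░░░░░░░░░░
░░░░░░░░░░░░
░░░░░░░░░░░░
░░░░░░░░░░░░
░░░░·■·○○○··
░░░░○●●○○●○○
░░░░○○◆·●○·○
░░░░○○◇○◇○○○
░░░░●◇◇●○○◇○
░░░░░░░░░░░░
░░░░░░░░░░░░
■■■■■■■■■■■■

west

░░░░░░░░░░░░
░░░░░░░░░░░░
░░░░░░░░░░░░
░░░░░░░░░░░░
░░░░··■·○○○·
░░░░○○●●○○●○
░░░░◇○◆··●○·
░░░░○○○◇○◇○○
░░░░○●◇◇●○○◇
░░░░░░░░░░░░
░░░░░░░░░░░░
■■■■■■■■■■■■

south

░░░░░░░░░░░░
░░░░░░░░░░░░
░░░░░░░░░░░░
░░░░··■·○○○·
░░░░○○●●○○●○
░░░░◇○○··●○·
░░░░○○◆◇○◇○○
░░░░○●◇◇●○○◇
░░░░●◇■■●░░░
░░░░░░░░░░░░
■■■■■■■■■■■■
■■■■■■■■■■■■

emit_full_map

░░░░░░░░░░░░·■◇●○○○○○●◇
··■·○○○··○○○○■·○○○○○○○○
○○●●○○●○○○◇■○·○○···○○○·
◇○○··●○·○○○·○·○◇◇◇○··○■
○○◆◇○◇○○○●●◇·●··●◇○○○●·
○●◇◇●○○◇○·○●●···■░○●·○○
●◇■■●░░░░░░░░░░░░░░░░░░
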